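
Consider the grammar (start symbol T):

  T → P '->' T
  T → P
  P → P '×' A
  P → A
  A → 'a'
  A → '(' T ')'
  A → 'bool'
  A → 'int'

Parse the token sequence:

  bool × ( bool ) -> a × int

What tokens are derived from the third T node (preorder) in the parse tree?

a × int

[T [P [P [A bool]] × [A ( [T [P [A bool]]] )]] -> [T [P [P [A a]] × [A int]]]]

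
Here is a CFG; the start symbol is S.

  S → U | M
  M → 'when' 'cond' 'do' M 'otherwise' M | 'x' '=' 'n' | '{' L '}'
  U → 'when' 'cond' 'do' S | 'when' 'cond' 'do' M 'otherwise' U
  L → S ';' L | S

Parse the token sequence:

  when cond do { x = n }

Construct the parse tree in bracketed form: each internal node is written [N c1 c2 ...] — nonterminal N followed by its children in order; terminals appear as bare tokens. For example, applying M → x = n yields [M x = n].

S
U
when cond do S
when cond do M
when cond do { L }
when cond do { S }
when cond do { M }
when cond do { x = n }

[S [U when cond do [S [M { [L [S [M x = n]]] }]]]]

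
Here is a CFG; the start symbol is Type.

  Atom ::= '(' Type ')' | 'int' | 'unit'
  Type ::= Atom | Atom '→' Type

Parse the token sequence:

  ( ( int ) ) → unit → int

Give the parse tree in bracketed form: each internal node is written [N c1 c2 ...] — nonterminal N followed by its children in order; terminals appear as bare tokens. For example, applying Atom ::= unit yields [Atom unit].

[Type [Atom ( [Type [Atom ( [Type [Atom int]] )]] )] → [Type [Atom unit] → [Type [Atom int]]]]

Type
Atom → Type
( Type ) → Type
( Atom ) → Type
( ( Type ) ) → Type
( ( Atom ) ) → Type
( ( int ) ) → Type
( ( int ) ) → Atom → Type
( ( int ) ) → unit → Type
( ( int ) ) → unit → Atom
( ( int ) ) → unit → int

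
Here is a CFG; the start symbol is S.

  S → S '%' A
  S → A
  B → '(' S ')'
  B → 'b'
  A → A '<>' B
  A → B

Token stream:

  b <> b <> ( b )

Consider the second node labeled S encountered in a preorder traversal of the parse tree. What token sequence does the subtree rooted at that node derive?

b

[S [A [A [A [B b]] <> [B b]] <> [B ( [S [A [B b]]] )]]]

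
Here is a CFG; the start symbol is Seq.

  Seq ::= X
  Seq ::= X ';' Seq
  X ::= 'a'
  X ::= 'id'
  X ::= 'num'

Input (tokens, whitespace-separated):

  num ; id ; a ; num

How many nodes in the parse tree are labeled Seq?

4

[Seq [X num] ; [Seq [X id] ; [Seq [X a] ; [Seq [X num]]]]]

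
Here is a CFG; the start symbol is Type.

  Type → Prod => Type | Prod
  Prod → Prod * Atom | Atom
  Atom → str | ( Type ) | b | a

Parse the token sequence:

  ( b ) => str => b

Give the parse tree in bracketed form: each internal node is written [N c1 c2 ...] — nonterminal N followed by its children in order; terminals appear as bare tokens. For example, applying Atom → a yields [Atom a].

[Type [Prod [Atom ( [Type [Prod [Atom b]]] )]] => [Type [Prod [Atom str]] => [Type [Prod [Atom b]]]]]

Type
Prod => Type
Atom => Type
( Type ) => Type
( Prod ) => Type
( Atom ) => Type
( b ) => Type
( b ) => Prod => Type
( b ) => Atom => Type
( b ) => str => Type
( b ) => str => Prod
( b ) => str => Atom
( b ) => str => b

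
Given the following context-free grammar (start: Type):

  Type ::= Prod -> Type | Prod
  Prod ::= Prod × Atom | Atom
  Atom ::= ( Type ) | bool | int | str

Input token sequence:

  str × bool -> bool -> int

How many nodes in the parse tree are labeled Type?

[Type [Prod [Prod [Atom str]] × [Atom bool]] -> [Type [Prod [Atom bool]] -> [Type [Prod [Atom int]]]]]

3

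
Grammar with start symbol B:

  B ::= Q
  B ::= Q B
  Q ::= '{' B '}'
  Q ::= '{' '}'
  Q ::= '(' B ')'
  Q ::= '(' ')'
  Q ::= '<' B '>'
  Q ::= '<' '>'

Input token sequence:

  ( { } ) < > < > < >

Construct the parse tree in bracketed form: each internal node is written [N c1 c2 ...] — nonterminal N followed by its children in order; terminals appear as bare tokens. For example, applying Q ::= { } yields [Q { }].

[B [Q ( [B [Q { }]] )] [B [Q < >] [B [Q < >] [B [Q < >]]]]]

B
Q B
( B ) B
( Q ) B
( { } ) B
( { } ) Q B
( { } ) < > B
( { } ) < > Q B
( { } ) < > < > B
( { } ) < > < > Q
( { } ) < > < > < >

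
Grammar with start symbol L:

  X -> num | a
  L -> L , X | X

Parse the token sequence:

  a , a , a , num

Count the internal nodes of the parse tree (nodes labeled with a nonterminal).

8

[L [L [L [L [X a]] , [X a]] , [X a]] , [X num]]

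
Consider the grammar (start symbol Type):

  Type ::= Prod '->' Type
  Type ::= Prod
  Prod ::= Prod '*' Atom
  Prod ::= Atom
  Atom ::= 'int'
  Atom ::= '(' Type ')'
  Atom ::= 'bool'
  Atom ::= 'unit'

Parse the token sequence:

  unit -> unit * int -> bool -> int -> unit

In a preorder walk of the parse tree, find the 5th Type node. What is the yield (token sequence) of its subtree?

unit

[Type [Prod [Atom unit]] -> [Type [Prod [Prod [Atom unit]] * [Atom int]] -> [Type [Prod [Atom bool]] -> [Type [Prod [Atom int]] -> [Type [Prod [Atom unit]]]]]]]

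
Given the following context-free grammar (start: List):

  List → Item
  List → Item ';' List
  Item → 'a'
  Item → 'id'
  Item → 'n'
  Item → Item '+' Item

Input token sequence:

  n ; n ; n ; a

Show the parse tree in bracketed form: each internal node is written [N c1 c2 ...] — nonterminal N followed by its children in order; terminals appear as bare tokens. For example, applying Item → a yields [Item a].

List
Item ; List
n ; List
n ; Item ; List
n ; n ; List
n ; n ; Item ; List
n ; n ; n ; List
n ; n ; n ; Item
n ; n ; n ; a

[List [Item n] ; [List [Item n] ; [List [Item n] ; [List [Item a]]]]]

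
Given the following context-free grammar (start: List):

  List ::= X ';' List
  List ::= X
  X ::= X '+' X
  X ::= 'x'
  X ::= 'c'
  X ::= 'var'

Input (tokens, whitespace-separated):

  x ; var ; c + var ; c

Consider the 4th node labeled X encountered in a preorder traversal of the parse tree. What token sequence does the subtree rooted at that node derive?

c

[List [X x] ; [List [X var] ; [List [X [X c] + [X var]] ; [List [X c]]]]]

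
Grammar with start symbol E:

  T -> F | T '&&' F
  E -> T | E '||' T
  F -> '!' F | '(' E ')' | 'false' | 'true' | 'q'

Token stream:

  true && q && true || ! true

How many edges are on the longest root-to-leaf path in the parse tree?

[E [E [T [T [T [F true]] && [F q]] && [F true]]] || [T [F ! [F true]]]]

6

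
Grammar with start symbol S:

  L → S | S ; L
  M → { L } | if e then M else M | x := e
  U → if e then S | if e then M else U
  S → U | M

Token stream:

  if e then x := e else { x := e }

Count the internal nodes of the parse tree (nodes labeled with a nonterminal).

7

[S [M if e then [M x := e] else [M { [L [S [M x := e]]] }]]]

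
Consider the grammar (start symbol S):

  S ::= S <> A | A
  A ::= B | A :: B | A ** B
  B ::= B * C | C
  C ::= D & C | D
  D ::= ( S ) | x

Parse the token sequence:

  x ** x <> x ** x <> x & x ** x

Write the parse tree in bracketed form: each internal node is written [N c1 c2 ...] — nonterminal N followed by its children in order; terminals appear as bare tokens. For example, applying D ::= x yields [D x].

[S [S [S [A [A [B [C [D x]]]] ** [B [C [D x]]]]] <> [A [A [B [C [D x]]]] ** [B [C [D x]]]]] <> [A [A [B [C [D x] & [C [D x]]]]] ** [B [C [D x]]]]]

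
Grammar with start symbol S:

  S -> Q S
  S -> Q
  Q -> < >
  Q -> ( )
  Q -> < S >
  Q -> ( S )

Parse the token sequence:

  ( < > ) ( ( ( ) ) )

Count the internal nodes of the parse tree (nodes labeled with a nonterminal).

10

[S [Q ( [S [Q < >]] )] [S [Q ( [S [Q ( [S [Q ( )]] )]] )]]]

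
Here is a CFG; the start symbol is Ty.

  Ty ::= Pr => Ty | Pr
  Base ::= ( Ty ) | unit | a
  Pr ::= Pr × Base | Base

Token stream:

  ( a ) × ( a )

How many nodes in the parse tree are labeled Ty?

[Ty [Pr [Pr [Base ( [Ty [Pr [Base a]]] )]] × [Base ( [Ty [Pr [Base a]]] )]]]

3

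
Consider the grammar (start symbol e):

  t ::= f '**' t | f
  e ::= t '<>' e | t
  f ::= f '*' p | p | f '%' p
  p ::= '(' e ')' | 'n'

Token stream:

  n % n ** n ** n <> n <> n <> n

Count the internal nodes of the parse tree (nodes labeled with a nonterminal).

24

[e [t [f [f [p n]] % [p n]] ** [t [f [p n]] ** [t [f [p n]]]]] <> [e [t [f [p n]]] <> [e [t [f [p n]]] <> [e [t [f [p n]]]]]]]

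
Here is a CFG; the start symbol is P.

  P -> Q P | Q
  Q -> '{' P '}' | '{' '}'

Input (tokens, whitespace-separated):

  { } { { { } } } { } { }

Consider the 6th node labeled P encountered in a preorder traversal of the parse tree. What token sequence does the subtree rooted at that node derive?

{ }

[P [Q { }] [P [Q { [P [Q { [P [Q { }]] }]] }] [P [Q { }] [P [Q { }]]]]]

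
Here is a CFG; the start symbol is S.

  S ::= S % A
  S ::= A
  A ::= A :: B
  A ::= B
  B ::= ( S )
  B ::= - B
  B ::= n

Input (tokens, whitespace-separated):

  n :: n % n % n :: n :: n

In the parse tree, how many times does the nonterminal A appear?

6

[S [S [S [A [A [B n]] :: [B n]]] % [A [B n]]] % [A [A [A [B n]] :: [B n]] :: [B n]]]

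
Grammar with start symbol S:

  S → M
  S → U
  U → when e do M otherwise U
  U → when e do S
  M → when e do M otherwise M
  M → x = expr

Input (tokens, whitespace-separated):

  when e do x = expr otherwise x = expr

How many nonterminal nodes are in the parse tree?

4

[S [M when e do [M x = expr] otherwise [M x = expr]]]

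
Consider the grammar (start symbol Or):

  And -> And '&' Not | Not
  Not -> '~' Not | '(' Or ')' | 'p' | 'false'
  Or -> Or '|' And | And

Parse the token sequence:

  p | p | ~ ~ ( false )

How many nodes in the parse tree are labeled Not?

[Or [Or [Or [And [Not p]]] | [And [Not p]]] | [And [Not ~ [Not ~ [Not ( [Or [And [Not false]]] )]]]]]

6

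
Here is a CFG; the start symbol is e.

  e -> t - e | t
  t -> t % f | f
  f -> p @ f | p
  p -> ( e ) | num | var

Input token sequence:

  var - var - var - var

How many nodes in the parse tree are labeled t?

4

[e [t [f [p var]]] - [e [t [f [p var]]] - [e [t [f [p var]]] - [e [t [f [p var]]]]]]]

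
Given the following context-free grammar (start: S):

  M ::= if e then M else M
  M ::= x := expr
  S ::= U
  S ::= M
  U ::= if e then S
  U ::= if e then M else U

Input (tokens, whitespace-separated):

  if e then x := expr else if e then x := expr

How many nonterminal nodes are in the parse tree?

6

[S [U if e then [M x := expr] else [U if e then [S [M x := expr]]]]]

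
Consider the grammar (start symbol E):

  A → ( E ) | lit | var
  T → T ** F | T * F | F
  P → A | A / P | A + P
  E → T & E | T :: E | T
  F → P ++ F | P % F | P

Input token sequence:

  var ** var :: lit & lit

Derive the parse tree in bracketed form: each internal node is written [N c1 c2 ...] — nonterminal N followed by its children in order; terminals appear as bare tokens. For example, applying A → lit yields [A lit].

[E [T [T [F [P [A var]]]] ** [F [P [A var]]]] :: [E [T [F [P [A lit]]]] & [E [T [F [P [A lit]]]]]]]

E
T :: E
T ** F :: E
F ** F :: E
P ** F :: E
A ** F :: E
var ** F :: E
var ** P :: E
var ** A :: E
var ** var :: E
var ** var :: T & E
var ** var :: F & E
var ** var :: P & E
var ** var :: A & E
var ** var :: lit & E
var ** var :: lit & T
var ** var :: lit & F
var ** var :: lit & P
var ** var :: lit & A
var ** var :: lit & lit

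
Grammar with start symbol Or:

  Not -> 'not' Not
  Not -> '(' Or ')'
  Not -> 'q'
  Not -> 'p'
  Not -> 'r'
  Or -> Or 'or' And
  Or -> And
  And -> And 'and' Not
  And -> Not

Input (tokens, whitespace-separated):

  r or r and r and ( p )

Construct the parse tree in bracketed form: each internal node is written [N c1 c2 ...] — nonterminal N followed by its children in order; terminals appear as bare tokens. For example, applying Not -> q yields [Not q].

[Or [Or [And [Not r]]] or [And [And [And [Not r]] and [Not r]] and [Not ( [Or [And [Not p]]] )]]]

Or
Or or And
And or And
Not or And
r or And
r or And and Not
r or And and Not and Not
r or Not and Not and Not
r or r and Not and Not
r or r and r and Not
r or r and r and ( Or )
r or r and r and ( And )
r or r and r and ( Not )
r or r and r and ( p )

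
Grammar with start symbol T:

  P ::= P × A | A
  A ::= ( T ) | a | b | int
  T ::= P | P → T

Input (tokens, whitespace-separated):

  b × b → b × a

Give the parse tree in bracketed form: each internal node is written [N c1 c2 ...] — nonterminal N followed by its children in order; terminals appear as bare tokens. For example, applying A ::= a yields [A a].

T
P → T
P × A → T
A × A → T
b × A → T
b × b → T
b × b → P
b × b → P × A
b × b → A × A
b × b → b × A
b × b → b × a

[T [P [P [A b]] × [A b]] → [T [P [P [A b]] × [A a]]]]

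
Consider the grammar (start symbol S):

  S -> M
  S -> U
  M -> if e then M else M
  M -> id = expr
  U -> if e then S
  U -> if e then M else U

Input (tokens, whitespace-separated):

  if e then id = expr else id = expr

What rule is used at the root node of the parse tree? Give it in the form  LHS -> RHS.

S -> M

[S [M if e then [M id = expr] else [M id = expr]]]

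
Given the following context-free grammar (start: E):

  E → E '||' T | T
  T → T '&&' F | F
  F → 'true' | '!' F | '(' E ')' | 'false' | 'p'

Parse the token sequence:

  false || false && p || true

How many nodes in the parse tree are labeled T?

[E [E [E [T [F false]]] || [T [T [F false]] && [F p]]] || [T [F true]]]

4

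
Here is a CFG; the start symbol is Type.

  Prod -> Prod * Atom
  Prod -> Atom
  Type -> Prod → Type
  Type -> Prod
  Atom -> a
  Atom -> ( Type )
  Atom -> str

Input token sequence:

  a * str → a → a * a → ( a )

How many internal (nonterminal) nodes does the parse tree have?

19

[Type [Prod [Prod [Atom a]] * [Atom str]] → [Type [Prod [Atom a]] → [Type [Prod [Prod [Atom a]] * [Atom a]] → [Type [Prod [Atom ( [Type [Prod [Atom a]]] )]]]]]]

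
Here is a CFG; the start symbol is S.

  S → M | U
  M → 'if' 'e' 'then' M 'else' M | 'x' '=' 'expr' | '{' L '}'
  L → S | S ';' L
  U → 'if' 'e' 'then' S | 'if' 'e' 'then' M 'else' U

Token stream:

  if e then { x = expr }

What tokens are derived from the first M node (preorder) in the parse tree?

{ x = expr }

[S [U if e then [S [M { [L [S [M x = expr]]] }]]]]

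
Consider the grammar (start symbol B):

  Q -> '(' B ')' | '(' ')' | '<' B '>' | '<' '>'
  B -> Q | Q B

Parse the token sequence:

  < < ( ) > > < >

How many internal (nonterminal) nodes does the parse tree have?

[B [Q < [B [Q < [B [Q ( )]] >]] >] [B [Q < >]]]

8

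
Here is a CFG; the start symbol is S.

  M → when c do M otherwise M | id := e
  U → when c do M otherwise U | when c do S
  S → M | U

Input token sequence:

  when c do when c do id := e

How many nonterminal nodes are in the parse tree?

6

[S [U when c do [S [U when c do [S [M id := e]]]]]]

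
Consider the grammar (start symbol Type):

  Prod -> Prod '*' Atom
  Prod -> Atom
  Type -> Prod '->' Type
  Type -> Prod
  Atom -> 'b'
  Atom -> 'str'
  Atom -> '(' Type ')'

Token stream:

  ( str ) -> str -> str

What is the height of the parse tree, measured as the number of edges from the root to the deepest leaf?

6

[Type [Prod [Atom ( [Type [Prod [Atom str]]] )]] -> [Type [Prod [Atom str]] -> [Type [Prod [Atom str]]]]]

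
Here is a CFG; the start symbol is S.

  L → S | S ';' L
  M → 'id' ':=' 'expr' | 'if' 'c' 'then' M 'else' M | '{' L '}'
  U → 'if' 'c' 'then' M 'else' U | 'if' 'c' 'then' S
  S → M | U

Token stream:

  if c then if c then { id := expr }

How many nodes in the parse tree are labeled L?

1

[S [U if c then [S [U if c then [S [M { [L [S [M id := expr]]] }]]]]]]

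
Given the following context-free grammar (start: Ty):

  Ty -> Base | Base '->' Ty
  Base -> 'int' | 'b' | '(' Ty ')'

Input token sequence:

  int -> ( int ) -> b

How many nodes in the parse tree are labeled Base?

[Ty [Base int] -> [Ty [Base ( [Ty [Base int]] )] -> [Ty [Base b]]]]

4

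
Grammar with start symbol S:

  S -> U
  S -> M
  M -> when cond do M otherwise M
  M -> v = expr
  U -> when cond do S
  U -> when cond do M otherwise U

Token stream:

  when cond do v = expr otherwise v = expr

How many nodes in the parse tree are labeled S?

[S [M when cond do [M v = expr] otherwise [M v = expr]]]

1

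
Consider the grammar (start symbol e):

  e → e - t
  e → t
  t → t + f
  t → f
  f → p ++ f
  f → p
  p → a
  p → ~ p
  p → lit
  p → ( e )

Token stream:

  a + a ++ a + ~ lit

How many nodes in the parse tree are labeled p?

5

[e [t [t [t [f [p a]]] + [f [p a] ++ [f [p a]]]] + [f [p ~ [p lit]]]]]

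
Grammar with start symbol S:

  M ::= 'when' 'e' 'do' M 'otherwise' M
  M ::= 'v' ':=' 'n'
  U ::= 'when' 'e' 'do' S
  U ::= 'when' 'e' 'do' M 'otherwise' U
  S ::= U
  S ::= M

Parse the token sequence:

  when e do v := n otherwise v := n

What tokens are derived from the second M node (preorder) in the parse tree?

v := n

[S [M when e do [M v := n] otherwise [M v := n]]]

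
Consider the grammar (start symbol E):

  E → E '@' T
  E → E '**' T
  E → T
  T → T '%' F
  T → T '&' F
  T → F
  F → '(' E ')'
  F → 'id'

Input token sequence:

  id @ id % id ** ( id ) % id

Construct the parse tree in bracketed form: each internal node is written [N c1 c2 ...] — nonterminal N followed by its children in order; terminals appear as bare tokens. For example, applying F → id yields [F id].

[E [E [E [T [F id]]] @ [T [T [F id]] % [F id]]] ** [T [T [F ( [E [T [F id]]] )]] % [F id]]]

E
E ** T
E @ T ** T
T @ T ** T
F @ T ** T
id @ T ** T
id @ T % F ** T
id @ F % F ** T
id @ id % F ** T
id @ id % id ** T
id @ id % id ** T % F
id @ id % id ** F % F
id @ id % id ** ( E ) % F
id @ id % id ** ( T ) % F
id @ id % id ** ( F ) % F
id @ id % id ** ( id ) % F
id @ id % id ** ( id ) % id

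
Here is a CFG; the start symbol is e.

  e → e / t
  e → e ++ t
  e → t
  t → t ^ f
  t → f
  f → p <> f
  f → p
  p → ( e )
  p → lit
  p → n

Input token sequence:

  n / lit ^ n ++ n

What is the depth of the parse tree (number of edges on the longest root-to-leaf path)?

[e [e [e [t [f [p n]]]] / [t [t [f [p lit]]] ^ [f [p n]]]] ++ [t [f [p n]]]]

6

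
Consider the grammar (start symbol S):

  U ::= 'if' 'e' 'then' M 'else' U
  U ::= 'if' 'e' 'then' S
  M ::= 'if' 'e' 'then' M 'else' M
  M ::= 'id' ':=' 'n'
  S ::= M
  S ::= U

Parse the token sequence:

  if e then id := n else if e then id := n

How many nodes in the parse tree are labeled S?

2

[S [U if e then [M id := n] else [U if e then [S [M id := n]]]]]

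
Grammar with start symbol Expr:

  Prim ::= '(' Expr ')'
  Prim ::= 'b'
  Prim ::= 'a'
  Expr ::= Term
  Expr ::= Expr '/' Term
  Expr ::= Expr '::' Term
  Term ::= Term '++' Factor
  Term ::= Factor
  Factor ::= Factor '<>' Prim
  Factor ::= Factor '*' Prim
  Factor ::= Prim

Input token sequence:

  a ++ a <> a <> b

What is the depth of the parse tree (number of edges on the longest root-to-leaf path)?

[Expr [Term [Term [Factor [Prim a]]] ++ [Factor [Factor [Factor [Prim a]] <> [Prim a]] <> [Prim b]]]]

6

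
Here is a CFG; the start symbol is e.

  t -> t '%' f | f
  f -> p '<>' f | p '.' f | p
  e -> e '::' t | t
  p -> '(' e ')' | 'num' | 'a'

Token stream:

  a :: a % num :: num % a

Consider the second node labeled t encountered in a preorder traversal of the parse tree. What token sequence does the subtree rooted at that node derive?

[e [e [e [t [f [p a]]]] :: [t [t [f [p a]]] % [f [p num]]]] :: [t [t [f [p num]]] % [f [p a]]]]

a % num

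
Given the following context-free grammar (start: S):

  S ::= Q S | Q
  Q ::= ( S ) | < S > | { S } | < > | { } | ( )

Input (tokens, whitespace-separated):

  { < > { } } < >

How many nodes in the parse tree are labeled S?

4

[S [Q { [S [Q < >] [S [Q { }]]] }] [S [Q < >]]]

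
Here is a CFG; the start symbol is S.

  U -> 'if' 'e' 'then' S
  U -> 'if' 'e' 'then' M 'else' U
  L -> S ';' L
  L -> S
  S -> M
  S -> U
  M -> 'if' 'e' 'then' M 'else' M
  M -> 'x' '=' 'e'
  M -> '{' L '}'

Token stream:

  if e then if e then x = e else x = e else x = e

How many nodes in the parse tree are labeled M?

[S [M if e then [M if e then [M x = e] else [M x = e]] else [M x = e]]]

5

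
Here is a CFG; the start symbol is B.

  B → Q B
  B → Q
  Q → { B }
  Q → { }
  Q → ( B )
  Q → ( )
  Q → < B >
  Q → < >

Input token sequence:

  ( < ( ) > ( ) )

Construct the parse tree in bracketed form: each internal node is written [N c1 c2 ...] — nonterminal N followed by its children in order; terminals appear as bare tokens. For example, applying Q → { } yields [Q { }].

[B [Q ( [B [Q < [B [Q ( )]] >] [B [Q ( )]]] )]]

B
Q
( B )
( Q B )
( < B > B )
( < Q > B )
( < ( ) > B )
( < ( ) > Q )
( < ( ) > ( ) )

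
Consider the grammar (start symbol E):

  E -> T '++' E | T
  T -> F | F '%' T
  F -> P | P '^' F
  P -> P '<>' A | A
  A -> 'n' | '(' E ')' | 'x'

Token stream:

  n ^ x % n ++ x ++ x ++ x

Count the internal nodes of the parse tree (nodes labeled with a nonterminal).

27

[E [T [F [P [A n]] ^ [F [P [A x]]]] % [T [F [P [A n]]]]] ++ [E [T [F [P [A x]]]] ++ [E [T [F [P [A x]]]] ++ [E [T [F [P [A x]]]]]]]]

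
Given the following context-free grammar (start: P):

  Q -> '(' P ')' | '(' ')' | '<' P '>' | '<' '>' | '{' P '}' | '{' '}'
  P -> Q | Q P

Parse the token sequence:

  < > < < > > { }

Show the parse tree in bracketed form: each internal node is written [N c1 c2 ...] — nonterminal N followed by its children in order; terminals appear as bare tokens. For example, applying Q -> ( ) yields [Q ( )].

[P [Q < >] [P [Q < [P [Q < >]] >] [P [Q { }]]]]

P
Q P
< > P
< > Q P
< > < P > P
< > < Q > P
< > < < > > P
< > < < > > Q
< > < < > > { }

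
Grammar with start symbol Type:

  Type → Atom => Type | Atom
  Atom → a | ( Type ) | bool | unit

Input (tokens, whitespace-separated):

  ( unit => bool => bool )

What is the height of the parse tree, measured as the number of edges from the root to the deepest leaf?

[Type [Atom ( [Type [Atom unit] => [Type [Atom bool] => [Type [Atom bool]]]] )]]

6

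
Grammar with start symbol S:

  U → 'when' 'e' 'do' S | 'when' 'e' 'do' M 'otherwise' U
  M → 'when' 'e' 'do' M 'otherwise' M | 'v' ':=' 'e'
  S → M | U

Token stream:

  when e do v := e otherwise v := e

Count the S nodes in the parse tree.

[S [M when e do [M v := e] otherwise [M v := e]]]

1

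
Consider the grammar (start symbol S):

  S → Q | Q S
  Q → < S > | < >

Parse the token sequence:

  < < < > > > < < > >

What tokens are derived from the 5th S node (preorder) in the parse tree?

[S [Q < [S [Q < [S [Q < >]] >]] >] [S [Q < [S [Q < >]] >]]]

< >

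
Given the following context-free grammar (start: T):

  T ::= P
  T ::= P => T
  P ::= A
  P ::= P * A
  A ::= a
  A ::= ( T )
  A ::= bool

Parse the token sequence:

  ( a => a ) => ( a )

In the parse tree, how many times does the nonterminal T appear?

[T [P [A ( [T [P [A a]] => [T [P [A a]]]] )]] => [T [P [A ( [T [P [A a]]] )]]]]

5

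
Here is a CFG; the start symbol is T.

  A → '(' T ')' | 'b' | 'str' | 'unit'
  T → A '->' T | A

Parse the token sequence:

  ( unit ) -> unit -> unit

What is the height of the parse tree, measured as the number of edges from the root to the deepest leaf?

4

[T [A ( [T [A unit]] )] -> [T [A unit] -> [T [A unit]]]]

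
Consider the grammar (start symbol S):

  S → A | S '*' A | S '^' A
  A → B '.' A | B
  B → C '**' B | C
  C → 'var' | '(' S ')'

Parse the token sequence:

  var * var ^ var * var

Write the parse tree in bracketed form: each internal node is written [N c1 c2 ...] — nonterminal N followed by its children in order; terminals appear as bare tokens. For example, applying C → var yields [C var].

[S [S [S [S [A [B [C var]]]] * [A [B [C var]]]] ^ [A [B [C var]]]] * [A [B [C var]]]]

S
S * A
S ^ A * A
S * A ^ A * A
A * A ^ A * A
B * A ^ A * A
C * A ^ A * A
var * A ^ A * A
var * B ^ A * A
var * C ^ A * A
var * var ^ A * A
var * var ^ B * A
var * var ^ C * A
var * var ^ var * A
var * var ^ var * B
var * var ^ var * C
var * var ^ var * var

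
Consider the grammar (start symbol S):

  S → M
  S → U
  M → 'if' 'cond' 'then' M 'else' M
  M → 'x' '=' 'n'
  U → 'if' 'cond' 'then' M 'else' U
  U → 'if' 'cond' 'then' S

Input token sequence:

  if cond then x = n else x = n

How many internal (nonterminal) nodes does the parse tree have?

[S [M if cond then [M x = n] else [M x = n]]]

4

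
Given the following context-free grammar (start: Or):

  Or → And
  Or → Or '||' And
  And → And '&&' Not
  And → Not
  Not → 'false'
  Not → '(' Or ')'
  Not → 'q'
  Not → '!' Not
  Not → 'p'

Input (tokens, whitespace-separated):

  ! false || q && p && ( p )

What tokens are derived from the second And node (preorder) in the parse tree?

[Or [Or [And [Not ! [Not false]]]] || [And [And [And [Not q]] && [Not p]] && [Not ( [Or [And [Not p]]] )]]]

q && p && ( p )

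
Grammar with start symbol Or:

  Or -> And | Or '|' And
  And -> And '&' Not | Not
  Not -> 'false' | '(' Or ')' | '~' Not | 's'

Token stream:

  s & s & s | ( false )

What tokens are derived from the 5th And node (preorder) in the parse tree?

false

[Or [Or [And [And [And [Not s]] & [Not s]] & [Not s]]] | [And [Not ( [Or [And [Not false]]] )]]]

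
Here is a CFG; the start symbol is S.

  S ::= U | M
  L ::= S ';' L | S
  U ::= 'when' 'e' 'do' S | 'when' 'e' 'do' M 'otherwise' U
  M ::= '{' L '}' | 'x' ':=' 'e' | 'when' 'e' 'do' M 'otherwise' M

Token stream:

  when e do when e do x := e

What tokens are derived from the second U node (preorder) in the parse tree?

when e do x := e

[S [U when e do [S [U when e do [S [M x := e]]]]]]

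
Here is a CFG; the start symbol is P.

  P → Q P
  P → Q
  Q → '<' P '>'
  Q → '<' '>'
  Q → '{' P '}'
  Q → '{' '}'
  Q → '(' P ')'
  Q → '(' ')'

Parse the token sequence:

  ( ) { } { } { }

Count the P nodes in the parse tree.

4

[P [Q ( )] [P [Q { }] [P [Q { }] [P [Q { }]]]]]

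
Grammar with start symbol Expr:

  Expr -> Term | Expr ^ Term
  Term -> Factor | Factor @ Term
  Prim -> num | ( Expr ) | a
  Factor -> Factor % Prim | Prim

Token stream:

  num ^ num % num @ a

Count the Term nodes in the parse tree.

[Expr [Expr [Term [Factor [Prim num]]]] ^ [Term [Factor [Factor [Prim num]] % [Prim num]] @ [Term [Factor [Prim a]]]]]

3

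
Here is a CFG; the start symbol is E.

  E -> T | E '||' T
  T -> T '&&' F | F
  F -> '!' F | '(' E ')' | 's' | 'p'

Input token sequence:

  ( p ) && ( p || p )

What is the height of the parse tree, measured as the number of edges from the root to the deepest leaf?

7

[E [T [T [F ( [E [T [F p]]] )]] && [F ( [E [E [T [F p]]] || [T [F p]]] )]]]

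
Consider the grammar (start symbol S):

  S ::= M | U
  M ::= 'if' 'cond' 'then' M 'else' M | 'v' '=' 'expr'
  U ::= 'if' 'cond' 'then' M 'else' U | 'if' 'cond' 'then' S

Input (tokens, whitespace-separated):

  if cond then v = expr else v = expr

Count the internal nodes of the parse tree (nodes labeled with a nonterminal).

[S [M if cond then [M v = expr] else [M v = expr]]]

4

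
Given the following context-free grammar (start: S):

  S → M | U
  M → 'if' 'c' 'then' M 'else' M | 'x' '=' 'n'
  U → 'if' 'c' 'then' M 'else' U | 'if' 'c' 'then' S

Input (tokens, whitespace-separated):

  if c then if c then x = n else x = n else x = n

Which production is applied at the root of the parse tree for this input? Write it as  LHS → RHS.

S → M

[S [M if c then [M if c then [M x = n] else [M x = n]] else [M x = n]]]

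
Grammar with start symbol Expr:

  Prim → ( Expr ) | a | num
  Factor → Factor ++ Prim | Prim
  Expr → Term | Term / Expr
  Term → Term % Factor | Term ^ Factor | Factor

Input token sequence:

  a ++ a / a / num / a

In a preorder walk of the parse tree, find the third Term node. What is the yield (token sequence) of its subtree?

num

[Expr [Term [Factor [Factor [Prim a]] ++ [Prim a]]] / [Expr [Term [Factor [Prim a]]] / [Expr [Term [Factor [Prim num]]] / [Expr [Term [Factor [Prim a]]]]]]]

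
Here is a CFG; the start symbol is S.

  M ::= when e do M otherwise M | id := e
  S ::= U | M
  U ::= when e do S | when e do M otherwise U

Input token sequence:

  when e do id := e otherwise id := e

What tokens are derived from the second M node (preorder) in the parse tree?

[S [M when e do [M id := e] otherwise [M id := e]]]

id := e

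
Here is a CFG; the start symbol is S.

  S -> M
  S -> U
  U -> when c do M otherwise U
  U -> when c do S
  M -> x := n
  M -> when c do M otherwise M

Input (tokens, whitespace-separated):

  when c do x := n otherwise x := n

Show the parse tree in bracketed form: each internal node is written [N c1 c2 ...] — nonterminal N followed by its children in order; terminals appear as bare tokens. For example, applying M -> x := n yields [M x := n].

[S [M when c do [M x := n] otherwise [M x := n]]]

S
M
when c do M otherwise M
when c do x := n otherwise M
when c do x := n otherwise x := n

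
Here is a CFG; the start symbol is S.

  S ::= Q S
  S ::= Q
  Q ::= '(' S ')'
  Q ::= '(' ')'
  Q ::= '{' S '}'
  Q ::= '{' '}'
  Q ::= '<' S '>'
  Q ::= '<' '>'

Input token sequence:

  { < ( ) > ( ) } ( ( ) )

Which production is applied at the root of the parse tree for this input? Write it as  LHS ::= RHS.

[S [Q { [S [Q < [S [Q ( )]] >] [S [Q ( )]]] }] [S [Q ( [S [Q ( )]] )]]]

S ::= Q S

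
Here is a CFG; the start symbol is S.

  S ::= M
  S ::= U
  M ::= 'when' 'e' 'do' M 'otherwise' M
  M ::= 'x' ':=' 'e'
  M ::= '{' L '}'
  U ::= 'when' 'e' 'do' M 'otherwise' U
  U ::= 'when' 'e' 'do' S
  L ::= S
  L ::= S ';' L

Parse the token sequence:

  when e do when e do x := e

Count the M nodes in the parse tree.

1

[S [U when e do [S [U when e do [S [M x := e]]]]]]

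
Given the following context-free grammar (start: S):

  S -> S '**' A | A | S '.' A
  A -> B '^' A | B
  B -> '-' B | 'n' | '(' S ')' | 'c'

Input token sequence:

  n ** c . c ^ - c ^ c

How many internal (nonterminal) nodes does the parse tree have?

14

[S [S [S [A [B n]]] ** [A [B c]]] . [A [B c] ^ [A [B - [B c]] ^ [A [B c]]]]]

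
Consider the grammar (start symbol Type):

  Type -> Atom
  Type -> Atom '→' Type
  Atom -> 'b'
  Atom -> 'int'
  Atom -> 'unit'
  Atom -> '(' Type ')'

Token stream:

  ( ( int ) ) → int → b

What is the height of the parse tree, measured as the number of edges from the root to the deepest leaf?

[Type [Atom ( [Type [Atom ( [Type [Atom int]] )]] )] → [Type [Atom int] → [Type [Atom b]]]]

6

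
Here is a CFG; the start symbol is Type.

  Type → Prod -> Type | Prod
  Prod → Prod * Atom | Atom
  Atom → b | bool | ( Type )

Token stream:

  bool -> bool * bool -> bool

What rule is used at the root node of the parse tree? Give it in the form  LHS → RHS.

Type → Prod -> Type

[Type [Prod [Atom bool]] -> [Type [Prod [Prod [Atom bool]] * [Atom bool]] -> [Type [Prod [Atom bool]]]]]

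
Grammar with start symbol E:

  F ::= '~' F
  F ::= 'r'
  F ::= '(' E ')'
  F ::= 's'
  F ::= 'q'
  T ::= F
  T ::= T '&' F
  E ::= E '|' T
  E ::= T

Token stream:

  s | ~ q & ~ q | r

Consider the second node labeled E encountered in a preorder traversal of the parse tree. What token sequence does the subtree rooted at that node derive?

[E [E [E [T [F s]]] | [T [T [F ~ [F q]]] & [F ~ [F q]]]] | [T [F r]]]

s | ~ q & ~ q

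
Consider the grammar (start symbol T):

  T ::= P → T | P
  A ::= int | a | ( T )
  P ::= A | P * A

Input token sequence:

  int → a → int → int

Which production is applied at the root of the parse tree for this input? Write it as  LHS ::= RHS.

T ::= P → T

[T [P [A int]] → [T [P [A a]] → [T [P [A int]] → [T [P [A int]]]]]]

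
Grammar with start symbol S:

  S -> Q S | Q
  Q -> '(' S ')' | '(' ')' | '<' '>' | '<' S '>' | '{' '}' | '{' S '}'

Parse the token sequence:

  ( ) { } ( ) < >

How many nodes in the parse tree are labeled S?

[S [Q ( )] [S [Q { }] [S [Q ( )] [S [Q < >]]]]]

4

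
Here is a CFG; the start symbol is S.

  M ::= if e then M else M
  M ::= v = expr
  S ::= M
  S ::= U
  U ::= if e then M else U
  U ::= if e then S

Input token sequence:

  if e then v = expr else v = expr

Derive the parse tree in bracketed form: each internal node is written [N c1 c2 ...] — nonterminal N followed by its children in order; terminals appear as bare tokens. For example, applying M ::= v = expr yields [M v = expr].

[S [M if e then [M v = expr] else [M v = expr]]]

S
M
if e then M else M
if e then v = expr else M
if e then v = expr else v = expr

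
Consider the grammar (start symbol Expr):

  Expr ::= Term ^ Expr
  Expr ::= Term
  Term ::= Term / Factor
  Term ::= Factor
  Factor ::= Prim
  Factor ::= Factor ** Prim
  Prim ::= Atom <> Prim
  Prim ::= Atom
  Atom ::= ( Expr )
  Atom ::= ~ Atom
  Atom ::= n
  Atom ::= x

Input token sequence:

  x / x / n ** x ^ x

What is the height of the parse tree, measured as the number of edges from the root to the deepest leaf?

7

[Expr [Term [Term [Term [Factor [Prim [Atom x]]]] / [Factor [Prim [Atom x]]]] / [Factor [Factor [Prim [Atom n]]] ** [Prim [Atom x]]]] ^ [Expr [Term [Factor [Prim [Atom x]]]]]]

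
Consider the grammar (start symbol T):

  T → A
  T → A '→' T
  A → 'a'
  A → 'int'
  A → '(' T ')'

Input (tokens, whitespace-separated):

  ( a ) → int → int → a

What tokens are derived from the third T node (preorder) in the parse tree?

int → int → a

[T [A ( [T [A a]] )] → [T [A int] → [T [A int] → [T [A a]]]]]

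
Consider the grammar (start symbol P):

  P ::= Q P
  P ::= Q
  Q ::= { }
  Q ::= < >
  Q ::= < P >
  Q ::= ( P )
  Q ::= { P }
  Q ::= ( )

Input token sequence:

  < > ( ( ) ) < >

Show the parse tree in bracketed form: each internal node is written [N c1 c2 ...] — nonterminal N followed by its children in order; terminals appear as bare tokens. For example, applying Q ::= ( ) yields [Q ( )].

P
Q P
< > P
< > Q P
< > ( P ) P
< > ( Q ) P
< > ( ( ) ) P
< > ( ( ) ) Q
< > ( ( ) ) < >

[P [Q < >] [P [Q ( [P [Q ( )]] )] [P [Q < >]]]]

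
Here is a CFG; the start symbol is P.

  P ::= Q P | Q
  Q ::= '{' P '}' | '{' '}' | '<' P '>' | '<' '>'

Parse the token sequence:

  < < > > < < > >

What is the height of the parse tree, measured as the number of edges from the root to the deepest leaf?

[P [Q < [P [Q < >]] >] [P [Q < [P [Q < >]] >]]]

5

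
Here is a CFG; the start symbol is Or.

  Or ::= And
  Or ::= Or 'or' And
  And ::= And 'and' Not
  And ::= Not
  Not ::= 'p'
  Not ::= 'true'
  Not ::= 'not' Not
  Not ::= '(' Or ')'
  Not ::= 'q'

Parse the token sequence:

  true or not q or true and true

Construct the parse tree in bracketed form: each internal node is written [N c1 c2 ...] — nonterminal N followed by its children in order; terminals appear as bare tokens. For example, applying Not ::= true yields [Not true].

[Or [Or [Or [And [Not true]]] or [And [Not not [Not q]]]] or [And [And [Not true]] and [Not true]]]

Or
Or or And
Or or And or And
And or And or And
Not or And or And
true or And or And
true or Not or And
true or not Not or And
true or not q or And
true or not q or And and Not
true or not q or Not and Not
true or not q or true and Not
true or not q or true and true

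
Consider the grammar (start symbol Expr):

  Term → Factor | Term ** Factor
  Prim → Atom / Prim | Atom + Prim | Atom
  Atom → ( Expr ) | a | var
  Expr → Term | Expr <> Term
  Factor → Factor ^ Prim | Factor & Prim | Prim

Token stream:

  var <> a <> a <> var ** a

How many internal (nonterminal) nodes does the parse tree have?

24

[Expr [Expr [Expr [Expr [Term [Factor [Prim [Atom var]]]]] <> [Term [Factor [Prim [Atom a]]]]] <> [Term [Factor [Prim [Atom a]]]]] <> [Term [Term [Factor [Prim [Atom var]]]] ** [Factor [Prim [Atom a]]]]]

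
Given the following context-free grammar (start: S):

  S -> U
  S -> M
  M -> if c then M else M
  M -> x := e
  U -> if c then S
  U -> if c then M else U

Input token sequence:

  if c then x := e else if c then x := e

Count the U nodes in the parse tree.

[S [U if c then [M x := e] else [U if c then [S [M x := e]]]]]

2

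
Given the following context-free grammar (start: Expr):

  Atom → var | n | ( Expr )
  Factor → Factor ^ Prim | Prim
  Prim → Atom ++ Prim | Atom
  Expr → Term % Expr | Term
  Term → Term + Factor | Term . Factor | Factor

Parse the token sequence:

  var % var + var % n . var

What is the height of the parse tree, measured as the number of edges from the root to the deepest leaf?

[Expr [Term [Factor [Prim [Atom var]]]] % [Expr [Term [Term [Factor [Prim [Atom var]]]] + [Factor [Prim [Atom var]]]] % [Expr [Term [Term [Factor [Prim [Atom n]]]] . [Factor [Prim [Atom var]]]]]]]

8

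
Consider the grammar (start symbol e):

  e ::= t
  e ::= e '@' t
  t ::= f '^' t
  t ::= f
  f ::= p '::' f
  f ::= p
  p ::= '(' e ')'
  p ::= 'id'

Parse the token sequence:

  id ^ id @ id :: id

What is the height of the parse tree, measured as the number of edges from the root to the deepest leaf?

6

[e [e [t [f [p id]] ^ [t [f [p id]]]]] @ [t [f [p id] :: [f [p id]]]]]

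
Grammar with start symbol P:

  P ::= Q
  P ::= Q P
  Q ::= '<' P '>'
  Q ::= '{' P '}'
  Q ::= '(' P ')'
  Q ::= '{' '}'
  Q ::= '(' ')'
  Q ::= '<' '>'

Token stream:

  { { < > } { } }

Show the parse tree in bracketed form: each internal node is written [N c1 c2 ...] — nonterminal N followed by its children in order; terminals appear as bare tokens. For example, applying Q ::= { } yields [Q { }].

P
Q
{ P }
{ Q P }
{ { P } P }
{ { Q } P }
{ { < > } P }
{ { < > } Q }
{ { < > } { } }

[P [Q { [P [Q { [P [Q < >]] }] [P [Q { }]]] }]]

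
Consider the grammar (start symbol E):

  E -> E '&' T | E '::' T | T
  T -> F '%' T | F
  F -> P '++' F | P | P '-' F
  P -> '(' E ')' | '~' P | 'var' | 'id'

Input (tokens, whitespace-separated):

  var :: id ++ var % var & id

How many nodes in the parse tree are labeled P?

[E [E [E [T [F [P var]]]] :: [T [F [P id] ++ [F [P var]]] % [T [F [P var]]]]] & [T [F [P id]]]]

5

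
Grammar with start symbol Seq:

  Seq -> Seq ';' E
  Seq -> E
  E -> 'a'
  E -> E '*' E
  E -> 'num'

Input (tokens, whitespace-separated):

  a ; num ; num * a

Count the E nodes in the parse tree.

[Seq [Seq [Seq [E a]] ; [E num]] ; [E [E num] * [E a]]]

5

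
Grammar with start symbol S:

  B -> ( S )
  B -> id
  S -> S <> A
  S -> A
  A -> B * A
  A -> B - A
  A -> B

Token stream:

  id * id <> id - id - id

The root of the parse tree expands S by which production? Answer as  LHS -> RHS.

S -> S <> A

[S [S [A [B id] * [A [B id]]]] <> [A [B id] - [A [B id] - [A [B id]]]]]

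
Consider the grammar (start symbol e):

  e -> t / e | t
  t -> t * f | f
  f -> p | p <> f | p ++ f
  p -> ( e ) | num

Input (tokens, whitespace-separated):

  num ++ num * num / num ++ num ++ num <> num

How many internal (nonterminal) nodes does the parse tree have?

19

[e [t [t [f [p num] ++ [f [p num]]]] * [f [p num]]] / [e [t [f [p num] ++ [f [p num] ++ [f [p num] <> [f [p num]]]]]]]]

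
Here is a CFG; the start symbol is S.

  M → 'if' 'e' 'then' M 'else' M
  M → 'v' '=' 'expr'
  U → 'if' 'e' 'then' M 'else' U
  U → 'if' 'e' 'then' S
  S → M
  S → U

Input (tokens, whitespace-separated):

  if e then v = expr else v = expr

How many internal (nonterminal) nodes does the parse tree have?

4

[S [M if e then [M v = expr] else [M v = expr]]]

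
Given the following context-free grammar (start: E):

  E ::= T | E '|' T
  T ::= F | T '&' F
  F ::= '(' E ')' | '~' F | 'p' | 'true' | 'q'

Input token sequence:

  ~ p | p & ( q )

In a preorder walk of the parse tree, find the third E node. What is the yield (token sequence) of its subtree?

q

[E [E [T [F ~ [F p]]]] | [T [T [F p]] & [F ( [E [T [F q]]] )]]]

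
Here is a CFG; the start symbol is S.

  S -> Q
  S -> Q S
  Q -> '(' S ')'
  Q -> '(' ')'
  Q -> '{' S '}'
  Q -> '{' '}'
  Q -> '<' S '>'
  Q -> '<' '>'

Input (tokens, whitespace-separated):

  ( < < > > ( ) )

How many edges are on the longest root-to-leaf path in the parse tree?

6

[S [Q ( [S [Q < [S [Q < >]] >] [S [Q ( )]]] )]]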